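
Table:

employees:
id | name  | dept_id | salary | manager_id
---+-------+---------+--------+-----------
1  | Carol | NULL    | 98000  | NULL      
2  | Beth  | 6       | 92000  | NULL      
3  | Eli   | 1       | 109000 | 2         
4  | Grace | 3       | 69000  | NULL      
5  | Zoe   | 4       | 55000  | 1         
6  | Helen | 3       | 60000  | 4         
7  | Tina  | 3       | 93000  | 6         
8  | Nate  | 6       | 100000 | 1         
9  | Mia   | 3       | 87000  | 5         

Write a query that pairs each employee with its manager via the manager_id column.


This is a self-join: employees is joined to a second copy of itself, matching each row's manager_id to another row's id. Use LEFT JOIN so rows with manager_id=NULL are kept.
  - employee 1 (Carol): manager_id=NULL -> NULL
  - employee 2 (Beth): manager_id=NULL -> NULL
  - employee 3 (Eli): manager_id=2 -> Beth
  - employee 4 (Grace): manager_id=NULL -> NULL
  - employee 5 (Zoe): manager_id=1 -> Carol
  - employee 6 (Helen): manager_id=4 -> Grace
  - employee 7 (Tina): manager_id=6 -> Helen
  - employee 8 (Nate): manager_id=1 -> Carol
  - employee 9 (Mia): manager_id=5 -> Zoe

SQL:
SELECT a.name AS item, b.name AS manager
FROM employees a
LEFT JOIN employees b ON a.manager_id = b.id

Result:
item  | manager
------+--------
Carol | NULL   
Beth  | NULL   
Eli   | Beth   
Grace | NULL   
Zoe   | Carol  
Helen | Grace  
Tina  | Helen  
Nate  | Carol  
Mia   | Zoe    


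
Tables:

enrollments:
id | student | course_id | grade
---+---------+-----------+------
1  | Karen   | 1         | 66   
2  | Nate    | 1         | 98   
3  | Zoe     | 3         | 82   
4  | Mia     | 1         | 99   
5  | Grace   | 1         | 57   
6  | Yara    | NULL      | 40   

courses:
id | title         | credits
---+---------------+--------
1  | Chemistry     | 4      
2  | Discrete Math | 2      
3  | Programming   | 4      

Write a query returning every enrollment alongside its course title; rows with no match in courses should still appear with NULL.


LEFT JOIN keeps every row from enrollments (the left table); where course_id has no match in courses, the course columns become NULL. Walk through each enrollment:
  - enrollment 1 (Karen): course_id=1 -> matches Chemistry
  - enrollment 2 (Nate): course_id=1 -> matches Chemistry
  - enrollment 3 (Zoe): course_id=3 -> matches Programming
  - enrollment 4 (Mia): course_id=1 -> matches Chemistry
  - enrollment 5 (Grace): course_id=1 -> matches Chemistry
  - enrollment 6 (Yara): course_id=NULL, no match -> kept with NULL
All 6 rows appear; 1 has NULL course.

SQL:
SELECT a.student, b.title AS course
FROM enrollments a
LEFT JOIN courses b ON a.course_id = b.id

Result:
student | course     
--------+------------
Karen   | Chemistry  
Nate    | Chemistry  
Zoe     | Programming
Mia     | Chemistry  
Grace   | Chemistry  
Yara    | NULL       


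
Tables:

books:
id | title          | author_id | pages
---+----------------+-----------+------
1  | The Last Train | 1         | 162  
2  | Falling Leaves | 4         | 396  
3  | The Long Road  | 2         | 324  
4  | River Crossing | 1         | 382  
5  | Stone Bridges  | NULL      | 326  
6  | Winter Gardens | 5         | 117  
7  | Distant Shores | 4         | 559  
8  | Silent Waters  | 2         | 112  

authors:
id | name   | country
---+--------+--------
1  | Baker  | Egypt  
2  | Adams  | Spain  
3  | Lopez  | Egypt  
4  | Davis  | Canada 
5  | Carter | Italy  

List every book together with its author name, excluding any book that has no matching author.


INNER JOIN keeps only books rows whose author_id matches an id in authors. Walk through each book:
  - book 1 (The Last Train): author_id=1 -> matches Baker
  - book 2 (Falling Leaves): author_id=4 -> matches Davis
  - book 3 (The Long Road): author_id=2 -> matches Adams
  - book 4 (River Crossing): author_id=1 -> matches Baker
  - book 5 (Stone Bridges): author_id=NULL, no match -> dropped
  - book 6 (Winter Gardens): author_id=5 -> matches Carter
  - book 7 (Distant Shores): author_id=4 -> matches Davis
  - book 8 (Silent Waters): author_id=2 -> matches Adams
So 1 of 8 rows is dropped.

SQL:
SELECT a.title, b.name AS author
FROM books a
INNER JOIN authors b ON a.author_id = b.id

Result:
title          | author
---------------+-------
The Last Train | Baker 
Falling Leaves | Davis 
The Long Road  | Adams 
River Crossing | Baker 
Winter Gardens | Carter
Distant Shores | Davis 
Silent Waters  | Adams 


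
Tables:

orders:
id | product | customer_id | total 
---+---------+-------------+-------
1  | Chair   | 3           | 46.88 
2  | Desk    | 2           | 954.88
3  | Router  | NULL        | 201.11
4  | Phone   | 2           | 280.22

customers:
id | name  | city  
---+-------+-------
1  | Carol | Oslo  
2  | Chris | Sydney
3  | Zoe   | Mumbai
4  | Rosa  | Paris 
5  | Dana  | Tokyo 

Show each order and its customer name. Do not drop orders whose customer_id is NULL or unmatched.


LEFT JOIN keeps every row from orders (the left table); where customer_id has no match in customers, the customer columns become NULL. Walk through each order:
  - order 1 (Chair): customer_id=3 -> matches Zoe
  - order 2 (Desk): customer_id=2 -> matches Chris
  - order 3 (Router): customer_id=NULL, no match -> kept with NULL
  - order 4 (Phone): customer_id=2 -> matches Chris
All 4 rows appear; 1 has NULL customer.

SQL:
SELECT a.product, b.name AS customer
FROM orders a
LEFT JOIN customers b ON a.customer_id = b.id

Result:
product | customer
--------+---------
Chair   | Zoe     
Desk    | Chris   
Router  | NULL    
Phone   | Chris   


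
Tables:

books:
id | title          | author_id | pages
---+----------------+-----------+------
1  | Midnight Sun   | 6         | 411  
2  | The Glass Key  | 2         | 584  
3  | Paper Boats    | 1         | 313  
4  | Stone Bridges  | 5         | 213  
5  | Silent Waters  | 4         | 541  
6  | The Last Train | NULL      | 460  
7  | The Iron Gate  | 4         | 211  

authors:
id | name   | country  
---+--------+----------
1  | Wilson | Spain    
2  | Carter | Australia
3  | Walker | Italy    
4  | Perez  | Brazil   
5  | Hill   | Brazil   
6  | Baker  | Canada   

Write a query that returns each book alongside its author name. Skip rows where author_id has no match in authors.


INNER JOIN keeps only books rows whose author_id matches an id in authors. Walk through each book:
  - book 1 (Midnight Sun): author_id=6 -> matches Baker
  - book 2 (The Glass Key): author_id=2 -> matches Carter
  - book 3 (Paper Boats): author_id=1 -> matches Wilson
  - book 4 (Stone Bridges): author_id=5 -> matches Hill
  - book 5 (Silent Waters): author_id=4 -> matches Perez
  - book 6 (The Last Train): author_id=NULL, no match -> dropped
  - book 7 (The Iron Gate): author_id=4 -> matches Perez
So 1 of 7 rows is dropped.

SQL:
SELECT a.title, b.name AS author
FROM books a
INNER JOIN authors b ON a.author_id = b.id

Result:
title         | author
--------------+-------
Midnight Sun  | Baker 
The Glass Key | Carter
Paper Boats   | Wilson
Stone Bridges | Hill  
Silent Waters | Perez 
The Iron Gate | Perez 


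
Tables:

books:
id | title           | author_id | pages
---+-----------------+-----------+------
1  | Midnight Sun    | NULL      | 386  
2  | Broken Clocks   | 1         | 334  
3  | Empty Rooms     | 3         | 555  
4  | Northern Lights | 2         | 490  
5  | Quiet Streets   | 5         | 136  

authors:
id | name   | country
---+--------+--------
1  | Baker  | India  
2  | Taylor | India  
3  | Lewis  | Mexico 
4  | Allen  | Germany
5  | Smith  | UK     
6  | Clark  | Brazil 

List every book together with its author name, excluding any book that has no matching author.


INNER JOIN keeps only books rows whose author_id matches an id in authors. Walk through each book:
  - book 1 (Midnight Sun): author_id=NULL, no match -> dropped
  - book 2 (Broken Clocks): author_id=1 -> matches Baker
  - book 3 (Empty Rooms): author_id=3 -> matches Lewis
  - book 4 (Northern Lights): author_id=2 -> matches Taylor
  - book 5 (Quiet Streets): author_id=5 -> matches Smith
So 1 of 5 rows is dropped.

SQL:
SELECT a.title, b.name AS author
FROM books a
INNER JOIN authors b ON a.author_id = b.id

Result:
title           | author
----------------+-------
Broken Clocks   | Baker 
Empty Rooms     | Lewis 
Northern Lights | Taylor
Quiet Streets   | Smith 


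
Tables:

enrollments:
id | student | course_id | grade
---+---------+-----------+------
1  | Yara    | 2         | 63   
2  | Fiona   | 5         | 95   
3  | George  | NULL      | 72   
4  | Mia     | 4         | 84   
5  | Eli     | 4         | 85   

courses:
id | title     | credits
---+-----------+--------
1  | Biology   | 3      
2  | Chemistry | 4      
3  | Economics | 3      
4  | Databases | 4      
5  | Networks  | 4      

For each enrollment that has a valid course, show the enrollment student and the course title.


INNER JOIN keeps only enrollments rows whose course_id matches an id in courses. Walk through each enrollment:
  - enrollment 1 (Yara): course_id=2 -> matches Chemistry
  - enrollment 2 (Fiona): course_id=5 -> matches Networks
  - enrollment 3 (George): course_id=NULL, no match -> dropped
  - enrollment 4 (Mia): course_id=4 -> matches Databases
  - enrollment 5 (Eli): course_id=4 -> matches Databases
So 1 of 5 rows is dropped.

SQL:
SELECT a.student, b.title AS course
FROM enrollments a
INNER JOIN courses b ON a.course_id = b.id

Result:
student | course   
--------+----------
Yara    | Chemistry
Fiona   | Networks 
Mia     | Databases
Eli     | Databases


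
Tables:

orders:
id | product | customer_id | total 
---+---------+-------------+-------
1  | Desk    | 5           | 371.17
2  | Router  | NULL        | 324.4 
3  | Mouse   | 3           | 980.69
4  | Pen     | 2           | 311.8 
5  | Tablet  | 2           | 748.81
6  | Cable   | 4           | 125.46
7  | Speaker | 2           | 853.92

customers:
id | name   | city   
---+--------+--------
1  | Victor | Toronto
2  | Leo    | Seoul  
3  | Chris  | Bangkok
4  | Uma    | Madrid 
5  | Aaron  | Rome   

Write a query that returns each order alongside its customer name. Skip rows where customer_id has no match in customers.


INNER JOIN keeps only orders rows whose customer_id matches an id in customers. Walk through each order:
  - order 1 (Desk): customer_id=5 -> matches Aaron
  - order 2 (Router): customer_id=NULL, no match -> dropped
  - order 3 (Mouse): customer_id=3 -> matches Chris
  - order 4 (Pen): customer_id=2 -> matches Leo
  - order 5 (Tablet): customer_id=2 -> matches Leo
  - order 6 (Cable): customer_id=4 -> matches Uma
  - order 7 (Speaker): customer_id=2 -> matches Leo
So 1 of 7 rows is dropped.

SQL:
SELECT a.product, b.name AS customer
FROM orders a
INNER JOIN customers b ON a.customer_id = b.id

Result:
product | customer
--------+---------
Desk    | Aaron   
Mouse   | Chris   
Pen     | Leo     
Tablet  | Leo     
Cable   | Uma     
Speaker | Leo     


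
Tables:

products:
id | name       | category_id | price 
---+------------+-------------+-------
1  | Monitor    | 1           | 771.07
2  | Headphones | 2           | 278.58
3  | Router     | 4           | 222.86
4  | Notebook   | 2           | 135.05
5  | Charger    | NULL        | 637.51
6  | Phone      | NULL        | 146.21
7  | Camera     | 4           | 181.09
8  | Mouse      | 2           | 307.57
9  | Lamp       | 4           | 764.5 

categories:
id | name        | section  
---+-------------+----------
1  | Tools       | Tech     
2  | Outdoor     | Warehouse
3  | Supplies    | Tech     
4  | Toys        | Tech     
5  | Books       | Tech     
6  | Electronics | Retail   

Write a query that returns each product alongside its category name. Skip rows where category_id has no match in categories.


INNER JOIN keeps only products rows whose category_id matches an id in categories. Walk through each product:
  - product 1 (Monitor): category_id=1 -> matches Tools
  - product 2 (Headphones): category_id=2 -> matches Outdoor
  - product 3 (Router): category_id=4 -> matches Toys
  - product 4 (Notebook): category_id=2 -> matches Outdoor
  - product 5 (Charger): category_id=NULL, no match -> dropped
  - product 6 (Phone): category_id=NULL, no match -> dropped
  - product 7 (Camera): category_id=4 -> matches Toys
  - product 8 (Mouse): category_id=2 -> matches Outdoor
  - product 9 (Lamp): category_id=4 -> matches Toys
So 2 of 9 rows are dropped.

SQL:
SELECT a.name, b.name AS category
FROM products a
INNER JOIN categories b ON a.category_id = b.id

Result:
name       | category
-----------+---------
Monitor    | Tools   
Headphones | Outdoor 
Router     | Toys    
Notebook   | Outdoor 
Camera     | Toys    
Mouse      | Outdoor 
Lamp       | Toys    


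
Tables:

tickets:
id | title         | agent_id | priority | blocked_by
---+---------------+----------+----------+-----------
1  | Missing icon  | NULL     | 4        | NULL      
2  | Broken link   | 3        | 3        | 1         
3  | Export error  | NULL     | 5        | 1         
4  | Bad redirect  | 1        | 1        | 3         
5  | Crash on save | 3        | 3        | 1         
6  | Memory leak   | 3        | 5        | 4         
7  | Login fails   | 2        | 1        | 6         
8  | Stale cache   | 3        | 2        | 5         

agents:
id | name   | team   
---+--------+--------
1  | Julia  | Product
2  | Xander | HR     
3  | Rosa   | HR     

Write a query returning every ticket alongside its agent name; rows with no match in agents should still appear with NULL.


LEFT JOIN keeps every row from tickets (the left table); where agent_id has no match in agents, the agent columns become NULL. Walk through each ticket:
  - ticket 1 (Missing icon): agent_id=NULL, no match -> kept with NULL
  - ticket 2 (Broken link): agent_id=3 -> matches Rosa
  - ticket 3 (Export error): agent_id=NULL, no match -> kept with NULL
  - ticket 4 (Bad redirect): agent_id=1 -> matches Julia
  - ticket 5 (Crash on save): agent_id=3 -> matches Rosa
  - ticket 6 (Memory leak): agent_id=3 -> matches Rosa
  - ticket 7 (Login fails): agent_id=2 -> matches Xander
  - ticket 8 (Stale cache): agent_id=3 -> matches Rosa
All 8 rows appear; 2 have NULL agent.

SQL:
SELECT a.title, b.name AS agent
FROM tickets a
LEFT JOIN agents b ON a.agent_id = b.id

Result:
title         | agent 
--------------+-------
Missing icon  | NULL  
Broken link   | Rosa  
Export error  | NULL  
Bad redirect  | Julia 
Crash on save | Rosa  
Memory leak   | Rosa  
Login fails   | Xander
Stale cache   | Rosa  


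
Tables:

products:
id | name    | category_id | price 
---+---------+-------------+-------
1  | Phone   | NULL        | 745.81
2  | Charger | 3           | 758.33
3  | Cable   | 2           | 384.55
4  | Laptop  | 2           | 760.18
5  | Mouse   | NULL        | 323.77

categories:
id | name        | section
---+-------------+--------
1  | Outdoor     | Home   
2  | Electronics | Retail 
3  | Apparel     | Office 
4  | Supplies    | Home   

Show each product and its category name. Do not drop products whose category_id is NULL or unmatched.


LEFT JOIN keeps every row from products (the left table); where category_id has no match in categories, the category columns become NULL. Walk through each product:
  - product 1 (Phone): category_id=NULL, no match -> kept with NULL
  - product 2 (Charger): category_id=3 -> matches Apparel
  - product 3 (Cable): category_id=2 -> matches Electronics
  - product 4 (Laptop): category_id=2 -> matches Electronics
  - product 5 (Mouse): category_id=NULL, no match -> kept with NULL
All 5 rows appear; 2 have NULL category.

SQL:
SELECT a.name, b.name AS category
FROM products a
LEFT JOIN categories b ON a.category_id = b.id

Result:
name    | category   
--------+------------
Phone   | NULL       
Charger | Apparel    
Cable   | Electronics
Laptop  | Electronics
Mouse   | NULL       


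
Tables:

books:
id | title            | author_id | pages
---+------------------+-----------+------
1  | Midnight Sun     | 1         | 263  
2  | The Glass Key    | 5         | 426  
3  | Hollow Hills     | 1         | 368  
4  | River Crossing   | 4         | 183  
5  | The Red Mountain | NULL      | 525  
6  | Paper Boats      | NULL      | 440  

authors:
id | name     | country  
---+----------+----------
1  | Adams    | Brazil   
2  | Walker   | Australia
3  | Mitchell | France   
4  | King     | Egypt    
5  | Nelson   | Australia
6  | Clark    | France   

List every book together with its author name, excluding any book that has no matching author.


INNER JOIN keeps only books rows whose author_id matches an id in authors. Walk through each book:
  - book 1 (Midnight Sun): author_id=1 -> matches Adams
  - book 2 (The Glass Key): author_id=5 -> matches Nelson
  - book 3 (Hollow Hills): author_id=1 -> matches Adams
  - book 4 (River Crossing): author_id=4 -> matches King
  - book 5 (The Red Mountain): author_id=NULL, no match -> dropped
  - book 6 (Paper Boats): author_id=NULL, no match -> dropped
So 2 of 6 rows are dropped.

SQL:
SELECT a.title, b.name AS author
FROM books a
INNER JOIN authors b ON a.author_id = b.id

Result:
title          | author
---------------+-------
Midnight Sun   | Adams 
The Glass Key  | Nelson
Hollow Hills   | Adams 
River Crossing | King  


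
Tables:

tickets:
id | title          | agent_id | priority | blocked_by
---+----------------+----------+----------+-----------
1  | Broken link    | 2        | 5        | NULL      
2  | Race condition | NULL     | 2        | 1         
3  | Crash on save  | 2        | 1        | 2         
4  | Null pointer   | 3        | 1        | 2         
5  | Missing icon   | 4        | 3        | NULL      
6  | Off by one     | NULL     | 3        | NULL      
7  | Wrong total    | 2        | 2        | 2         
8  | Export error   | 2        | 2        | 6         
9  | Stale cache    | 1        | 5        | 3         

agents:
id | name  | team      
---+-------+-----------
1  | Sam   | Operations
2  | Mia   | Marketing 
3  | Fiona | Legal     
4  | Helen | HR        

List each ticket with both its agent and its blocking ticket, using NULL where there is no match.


Two LEFT JOINs from the same base table tickets: one to agents via agent_id, one to tickets itself via blocked_by. Both are LEFT so every ticket is preserved.
Match against agents:
  - ticket 1 (Broken link): agent_id=2 -> matches Mia
  - ticket 2 (Race condition): agent_id=NULL, no match -> kept with NULL
  - ticket 3 (Crash on save): agent_id=2 -> matches Mia
  - ticket 4 (Null pointer): agent_id=3 -> matches Fiona
  - ticket 5 (Missing icon): agent_id=4 -> matches Helen
  - ticket 6 (Off by one): agent_id=NULL, no match -> kept with NULL
  - ticket 7 (Wrong total): agent_id=2 -> matches Mia
  - ticket 8 (Export error): agent_id=2 -> matches Mia
  - ticket 9 (Stale cache): agent_id=1 -> matches Sam
Match against tickets (self):
  - ticket 1 (Broken link): blocked_by=NULL -> NULL
  - ticket 2 (Race condition): blocked_by=1 -> Broken link
  - ticket 3 (Crash on save): blocked_by=2 -> Race condition
  - ticket 4 (Null pointer): blocked_by=2 -> Race condition
  - ticket 5 (Missing icon): blocked_by=NULL -> NULL
  - ticket 6 (Off by one): blocked_by=NULL -> NULL
  - ticket 7 (Wrong total): blocked_by=2 -> Race condition
  - ticket 8 (Export error): blocked_by=6 -> Off by one
  - ticket 9 (Stale cache): blocked_by=3 -> Crash on save

SQL:
SELECT a.title, b.name AS agent, c.title AS blocked_by
FROM tickets a
LEFT JOIN agents b ON a.agent_id = b.id
LEFT JOIN tickets c ON a.blocked_by = c.id

Result:
title          | agent | blocked_by    
---------------+-------+---------------
Broken link    | Mia   | NULL          
Race condition | NULL  | Broken link   
Crash on save  | Mia   | Race condition
Null pointer   | Fiona | Race condition
Missing icon   | Helen | NULL          
Off by one     | NULL  | NULL          
Wrong total    | Mia   | Race condition
Export error   | Mia   | Off by one    
Stale cache    | Sam   | Crash on save 


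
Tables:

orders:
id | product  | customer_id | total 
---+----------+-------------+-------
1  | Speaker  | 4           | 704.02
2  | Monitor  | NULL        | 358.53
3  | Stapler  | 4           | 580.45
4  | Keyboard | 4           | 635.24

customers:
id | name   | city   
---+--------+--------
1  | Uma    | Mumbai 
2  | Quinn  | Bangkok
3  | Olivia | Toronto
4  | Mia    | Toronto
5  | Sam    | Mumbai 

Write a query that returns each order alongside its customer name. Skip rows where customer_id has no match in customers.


INNER JOIN keeps only orders rows whose customer_id matches an id in customers. Walk through each order:
  - order 1 (Speaker): customer_id=4 -> matches Mia
  - order 2 (Monitor): customer_id=NULL, no match -> dropped
  - order 3 (Stapler): customer_id=4 -> matches Mia
  - order 4 (Keyboard): customer_id=4 -> matches Mia
So 1 of 4 rows is dropped.

SQL:
SELECT a.product, b.name AS customer
FROM orders a
INNER JOIN customers b ON a.customer_id = b.id

Result:
product  | customer
---------+---------
Speaker  | Mia     
Stapler  | Mia     
Keyboard | Mia     


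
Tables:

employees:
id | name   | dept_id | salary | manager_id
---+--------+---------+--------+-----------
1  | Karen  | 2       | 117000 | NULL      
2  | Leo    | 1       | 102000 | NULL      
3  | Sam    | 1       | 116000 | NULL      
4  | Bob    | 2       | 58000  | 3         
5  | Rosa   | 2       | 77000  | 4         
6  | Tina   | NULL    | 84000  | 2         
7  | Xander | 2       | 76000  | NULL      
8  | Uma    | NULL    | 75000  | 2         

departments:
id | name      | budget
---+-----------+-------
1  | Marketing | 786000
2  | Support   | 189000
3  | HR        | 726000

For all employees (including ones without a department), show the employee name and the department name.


LEFT JOIN keeps every row from employees (the left table); where dept_id has no match in departments, the department columns become NULL. Walk through each employee:
  - employee 1 (Karen): dept_id=2 -> matches Support
  - employee 2 (Leo): dept_id=1 -> matches Marketing
  - employee 3 (Sam): dept_id=1 -> matches Marketing
  - employee 4 (Bob): dept_id=2 -> matches Support
  - employee 5 (Rosa): dept_id=2 -> matches Support
  - employee 6 (Tina): dept_id=NULL, no match -> kept with NULL
  - employee 7 (Xander): dept_id=2 -> matches Support
  - employee 8 (Uma): dept_id=NULL, no match -> kept with NULL
All 8 rows appear; 2 have NULL department.

SQL:
SELECT a.name, b.name AS department
FROM employees a
LEFT JOIN departments b ON a.dept_id = b.id

Result:
name   | department
-------+-----------
Karen  | Support   
Leo    | Marketing 
Sam    | Marketing 
Bob    | Support   
Rosa   | Support   
Tina   | NULL      
Xander | Support   
Uma    | NULL      


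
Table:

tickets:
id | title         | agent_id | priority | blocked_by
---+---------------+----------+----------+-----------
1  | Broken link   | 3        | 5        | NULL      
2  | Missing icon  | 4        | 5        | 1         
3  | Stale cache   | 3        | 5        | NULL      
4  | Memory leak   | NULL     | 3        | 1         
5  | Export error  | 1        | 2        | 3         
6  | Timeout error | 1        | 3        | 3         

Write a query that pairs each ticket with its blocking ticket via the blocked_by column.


This is a self-join: tickets is joined to a second copy of itself, matching each row's blocked_by to another row's id. Use LEFT JOIN so rows with blocked_by=NULL are kept.
  - ticket 1 (Broken link): blocked_by=NULL -> NULL
  - ticket 2 (Missing icon): blocked_by=1 -> Broken link
  - ticket 3 (Stale cache): blocked_by=NULL -> NULL
  - ticket 4 (Memory leak): blocked_by=1 -> Broken link
  - ticket 5 (Export error): blocked_by=3 -> Stale cache
  - ticket 6 (Timeout error): blocked_by=3 -> Stale cache

SQL:
SELECT a.title AS item, b.title AS blocked_by
FROM tickets a
LEFT JOIN tickets b ON a.blocked_by = b.id

Result:
item          | blocked_by 
--------------+------------
Broken link   | NULL       
Missing icon  | Broken link
Stale cache   | NULL       
Memory leak   | Broken link
Export error  | Stale cache
Timeout error | Stale cache


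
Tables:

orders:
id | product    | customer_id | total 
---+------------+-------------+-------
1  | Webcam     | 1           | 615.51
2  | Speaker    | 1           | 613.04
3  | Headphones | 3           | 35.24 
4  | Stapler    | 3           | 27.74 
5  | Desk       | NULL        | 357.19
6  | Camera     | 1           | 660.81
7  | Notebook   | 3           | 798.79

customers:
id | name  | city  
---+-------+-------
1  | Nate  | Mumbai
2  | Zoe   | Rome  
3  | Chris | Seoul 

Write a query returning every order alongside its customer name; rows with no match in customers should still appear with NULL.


LEFT JOIN keeps every row from orders (the left table); where customer_id has no match in customers, the customer columns become NULL. Walk through each order:
  - order 1 (Webcam): customer_id=1 -> matches Nate
  - order 2 (Speaker): customer_id=1 -> matches Nate
  - order 3 (Headphones): customer_id=3 -> matches Chris
  - order 4 (Stapler): customer_id=3 -> matches Chris
  - order 5 (Desk): customer_id=NULL, no match -> kept with NULL
  - order 6 (Camera): customer_id=1 -> matches Nate
  - order 7 (Notebook): customer_id=3 -> matches Chris
All 7 rows appear; 1 has NULL customer.

SQL:
SELECT a.product, b.name AS customer
FROM orders a
LEFT JOIN customers b ON a.customer_id = b.id

Result:
product    | customer
-----------+---------
Webcam     | Nate    
Speaker    | Nate    
Headphones | Chris   
Stapler    | Chris   
Desk       | NULL    
Camera     | Nate    
Notebook   | Chris   


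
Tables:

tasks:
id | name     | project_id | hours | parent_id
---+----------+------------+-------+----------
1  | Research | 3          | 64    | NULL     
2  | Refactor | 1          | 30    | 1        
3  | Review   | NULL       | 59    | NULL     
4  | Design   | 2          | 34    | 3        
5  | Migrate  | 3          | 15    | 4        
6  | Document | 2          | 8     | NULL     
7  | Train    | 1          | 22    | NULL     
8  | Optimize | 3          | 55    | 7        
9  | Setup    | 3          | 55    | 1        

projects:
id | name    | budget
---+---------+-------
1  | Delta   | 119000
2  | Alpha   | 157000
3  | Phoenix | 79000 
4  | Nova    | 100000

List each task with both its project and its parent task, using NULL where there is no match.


Two LEFT JOINs from the same base table tasks: one to projects via project_id, one to tasks itself via parent_id. Both are LEFT so every task is preserved.
Match against projects:
  - task 1 (Research): project_id=3 -> matches Phoenix
  - task 2 (Refactor): project_id=1 -> matches Delta
  - task 3 (Review): project_id=NULL, no match -> kept with NULL
  - task 4 (Design): project_id=2 -> matches Alpha
  - task 5 (Migrate): project_id=3 -> matches Phoenix
  - task 6 (Document): project_id=2 -> matches Alpha
  - task 7 (Train): project_id=1 -> matches Delta
  - task 8 (Optimize): project_id=3 -> matches Phoenix
  - task 9 (Setup): project_id=3 -> matches Phoenix
Match against tasks (self):
  - task 1 (Research): parent_id=NULL -> NULL
  - task 2 (Refactor): parent_id=1 -> Research
  - task 3 (Review): parent_id=NULL -> NULL
  - task 4 (Design): parent_id=3 -> Review
  - task 5 (Migrate): parent_id=4 -> Design
  - task 6 (Document): parent_id=NULL -> NULL
  - task 7 (Train): parent_id=NULL -> NULL
  - task 8 (Optimize): parent_id=7 -> Train
  - task 9 (Setup): parent_id=1 -> Research

SQL:
SELECT a.name, b.name AS project, c.name AS parent
FROM tasks a
LEFT JOIN projects b ON a.project_id = b.id
LEFT JOIN tasks c ON a.parent_id = c.id

Result:
name     | project | parent  
---------+---------+---------
Research | Phoenix | NULL    
Refactor | Delta   | Research
Review   | NULL    | NULL    
Design   | Alpha   | Review  
Migrate  | Phoenix | Design  
Document | Alpha   | NULL    
Train    | Delta   | NULL    
Optimize | Phoenix | Train   
Setup    | Phoenix | Research


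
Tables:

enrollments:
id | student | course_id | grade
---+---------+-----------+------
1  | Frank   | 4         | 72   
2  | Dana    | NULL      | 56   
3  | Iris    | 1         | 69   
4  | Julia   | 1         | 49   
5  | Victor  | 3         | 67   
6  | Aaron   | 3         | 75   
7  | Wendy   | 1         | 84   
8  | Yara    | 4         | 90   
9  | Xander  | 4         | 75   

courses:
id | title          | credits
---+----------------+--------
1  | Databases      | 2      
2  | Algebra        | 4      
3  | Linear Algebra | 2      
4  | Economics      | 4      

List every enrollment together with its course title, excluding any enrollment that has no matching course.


INNER JOIN keeps only enrollments rows whose course_id matches an id in courses. Walk through each enrollment:
  - enrollment 1 (Frank): course_id=4 -> matches Economics
  - enrollment 2 (Dana): course_id=NULL, no match -> dropped
  - enrollment 3 (Iris): course_id=1 -> matches Databases
  - enrollment 4 (Julia): course_id=1 -> matches Databases
  - enrollment 5 (Victor): course_id=3 -> matches Linear Algebra
  - enrollment 6 (Aaron): course_id=3 -> matches Linear Algebra
  - enrollment 7 (Wendy): course_id=1 -> matches Databases
  - enrollment 8 (Yara): course_id=4 -> matches Economics
  - enrollment 9 (Xander): course_id=4 -> matches Economics
So 1 of 9 rows is dropped.

SQL:
SELECT a.student, b.title AS course
FROM enrollments a
INNER JOIN courses b ON a.course_id = b.id

Result:
student | course        
--------+---------------
Frank   | Economics     
Iris    | Databases     
Julia   | Databases     
Victor  | Linear Algebra
Aaron   | Linear Algebra
Wendy   | Databases     
Yara    | Economics     
Xander  | Economics     


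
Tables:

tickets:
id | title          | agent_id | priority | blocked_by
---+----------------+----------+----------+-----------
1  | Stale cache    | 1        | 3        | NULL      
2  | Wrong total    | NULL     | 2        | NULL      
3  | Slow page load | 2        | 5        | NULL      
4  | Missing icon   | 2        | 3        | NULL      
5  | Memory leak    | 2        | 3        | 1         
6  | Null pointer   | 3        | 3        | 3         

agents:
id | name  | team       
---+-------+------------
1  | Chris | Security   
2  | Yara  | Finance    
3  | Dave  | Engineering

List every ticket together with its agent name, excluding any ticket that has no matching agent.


INNER JOIN keeps only tickets rows whose agent_id matches an id in agents. Walk through each ticket:
  - ticket 1 (Stale cache): agent_id=1 -> matches Chris
  - ticket 2 (Wrong total): agent_id=NULL, no match -> dropped
  - ticket 3 (Slow page load): agent_id=2 -> matches Yara
  - ticket 4 (Missing icon): agent_id=2 -> matches Yara
  - ticket 5 (Memory leak): agent_id=2 -> matches Yara
  - ticket 6 (Null pointer): agent_id=3 -> matches Dave
So 1 of 6 rows is dropped.

SQL:
SELECT a.title, b.name AS agent
FROM tickets a
INNER JOIN agents b ON a.agent_id = b.id

Result:
title          | agent
---------------+------
Stale cache    | Chris
Slow page load | Yara 
Missing icon   | Yara 
Memory leak    | Yara 
Null pointer   | Dave 


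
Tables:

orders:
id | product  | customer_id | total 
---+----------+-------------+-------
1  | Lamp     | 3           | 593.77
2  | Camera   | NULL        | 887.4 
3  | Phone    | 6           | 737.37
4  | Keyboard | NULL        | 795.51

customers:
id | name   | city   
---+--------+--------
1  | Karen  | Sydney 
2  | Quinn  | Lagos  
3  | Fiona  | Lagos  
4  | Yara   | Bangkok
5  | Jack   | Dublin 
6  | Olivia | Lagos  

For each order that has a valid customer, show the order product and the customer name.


INNER JOIN keeps only orders rows whose customer_id matches an id in customers. Walk through each order:
  - order 1 (Lamp): customer_id=3 -> matches Fiona
  - order 2 (Camera): customer_id=NULL, no match -> dropped
  - order 3 (Phone): customer_id=6 -> matches Olivia
  - order 4 (Keyboard): customer_id=NULL, no match -> dropped
So 2 of 4 rows are dropped.

SQL:
SELECT a.product, b.name AS customer
FROM orders a
INNER JOIN customers b ON a.customer_id = b.id

Result:
product | customer
--------+---------
Lamp    | Fiona   
Phone   | Olivia  


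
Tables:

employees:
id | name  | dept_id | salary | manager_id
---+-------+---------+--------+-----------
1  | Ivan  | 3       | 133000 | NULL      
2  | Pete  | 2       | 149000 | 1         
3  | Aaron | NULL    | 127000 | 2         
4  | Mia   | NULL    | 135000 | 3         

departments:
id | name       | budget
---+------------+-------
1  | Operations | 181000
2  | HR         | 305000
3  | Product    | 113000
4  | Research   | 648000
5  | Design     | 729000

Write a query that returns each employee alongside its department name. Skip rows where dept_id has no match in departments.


INNER JOIN keeps only employees rows whose dept_id matches an id in departments. Walk through each employee:
  - employee 1 (Ivan): dept_id=3 -> matches Product
  - employee 2 (Pete): dept_id=2 -> matches HR
  - employee 3 (Aaron): dept_id=NULL, no match -> dropped
  - employee 4 (Mia): dept_id=NULL, no match -> dropped
So 2 of 4 rows are dropped.

SQL:
SELECT a.name, b.name AS department
FROM employees a
INNER JOIN departments b ON a.dept_id = b.id

Result:
name | department
-----+-----------
Ivan | Product   
Pete | HR        


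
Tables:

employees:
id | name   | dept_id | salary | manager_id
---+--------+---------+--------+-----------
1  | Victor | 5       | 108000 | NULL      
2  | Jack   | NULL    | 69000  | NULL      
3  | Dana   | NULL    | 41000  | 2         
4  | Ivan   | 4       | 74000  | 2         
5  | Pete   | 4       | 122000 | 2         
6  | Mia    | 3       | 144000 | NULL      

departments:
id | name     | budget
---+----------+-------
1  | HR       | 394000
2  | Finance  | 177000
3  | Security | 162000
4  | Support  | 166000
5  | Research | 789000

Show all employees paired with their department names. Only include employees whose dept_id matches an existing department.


INNER JOIN keeps only employees rows whose dept_id matches an id in departments. Walk through each employee:
  - employee 1 (Victor): dept_id=5 -> matches Research
  - employee 2 (Jack): dept_id=NULL, no match -> dropped
  - employee 3 (Dana): dept_id=NULL, no match -> dropped
  - employee 4 (Ivan): dept_id=4 -> matches Support
  - employee 5 (Pete): dept_id=4 -> matches Support
  - employee 6 (Mia): dept_id=3 -> matches Security
So 2 of 6 rows are dropped.

SQL:
SELECT a.name, b.name AS department
FROM employees a
INNER JOIN departments b ON a.dept_id = b.id

Result:
name   | department
-------+-----------
Victor | Research  
Ivan   | Support   
Pete   | Support   
Mia    | Security  


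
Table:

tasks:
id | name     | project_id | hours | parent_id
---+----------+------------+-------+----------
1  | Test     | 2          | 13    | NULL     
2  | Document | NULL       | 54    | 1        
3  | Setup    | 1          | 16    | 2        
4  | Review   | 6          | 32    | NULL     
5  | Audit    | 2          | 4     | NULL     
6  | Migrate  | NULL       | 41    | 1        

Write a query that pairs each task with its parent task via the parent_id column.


This is a self-join: tasks is joined to a second copy of itself, matching each row's parent_id to another row's id. Use LEFT JOIN so rows with parent_id=NULL are kept.
  - task 1 (Test): parent_id=NULL -> NULL
  - task 2 (Document): parent_id=1 -> Test
  - task 3 (Setup): parent_id=2 -> Document
  - task 4 (Review): parent_id=NULL -> NULL
  - task 5 (Audit): parent_id=NULL -> NULL
  - task 6 (Migrate): parent_id=1 -> Test

SQL:
SELECT a.name AS item, b.name AS parent
FROM tasks a
LEFT JOIN tasks b ON a.parent_id = b.id

Result:
item     | parent  
---------+---------
Test     | NULL    
Document | Test    
Setup    | Document
Review   | NULL    
Audit    | NULL    
Migrate  | Test    


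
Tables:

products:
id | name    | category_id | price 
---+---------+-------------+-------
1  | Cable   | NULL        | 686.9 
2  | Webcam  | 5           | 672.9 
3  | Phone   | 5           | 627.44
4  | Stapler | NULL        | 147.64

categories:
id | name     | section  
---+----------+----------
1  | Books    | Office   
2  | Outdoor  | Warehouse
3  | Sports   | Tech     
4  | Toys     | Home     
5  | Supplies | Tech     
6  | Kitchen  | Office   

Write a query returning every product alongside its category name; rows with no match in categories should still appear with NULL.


LEFT JOIN keeps every row from products (the left table); where category_id has no match in categories, the category columns become NULL. Walk through each product:
  - product 1 (Cable): category_id=NULL, no match -> kept with NULL
  - product 2 (Webcam): category_id=5 -> matches Supplies
  - product 3 (Phone): category_id=5 -> matches Supplies
  - product 4 (Stapler): category_id=NULL, no match -> kept with NULL
All 4 rows appear; 2 have NULL category.

SQL:
SELECT a.name, b.name AS category
FROM products a
LEFT JOIN categories b ON a.category_id = b.id

Result:
name    | category
--------+---------
Cable   | NULL    
Webcam  | Supplies
Phone   | Supplies
Stapler | NULL    


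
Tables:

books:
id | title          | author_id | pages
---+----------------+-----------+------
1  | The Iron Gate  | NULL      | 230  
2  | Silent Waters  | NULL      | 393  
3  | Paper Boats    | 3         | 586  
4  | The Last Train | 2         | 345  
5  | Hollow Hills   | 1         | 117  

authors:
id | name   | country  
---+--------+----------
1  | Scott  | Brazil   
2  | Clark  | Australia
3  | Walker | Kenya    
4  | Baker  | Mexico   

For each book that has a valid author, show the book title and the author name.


INNER JOIN keeps only books rows whose author_id matches an id in authors. Walk through each book:
  - book 1 (The Iron Gate): author_id=NULL, no match -> dropped
  - book 2 (Silent Waters): author_id=NULL, no match -> dropped
  - book 3 (Paper Boats): author_id=3 -> matches Walker
  - book 4 (The Last Train): author_id=2 -> matches Clark
  - book 5 (Hollow Hills): author_id=1 -> matches Scott
So 2 of 5 rows are dropped.

SQL:
SELECT a.title, b.name AS author
FROM books a
INNER JOIN authors b ON a.author_id = b.id

Result:
title          | author
---------------+-------
Paper Boats    | Walker
The Last Train | Clark 
Hollow Hills   | Scott 


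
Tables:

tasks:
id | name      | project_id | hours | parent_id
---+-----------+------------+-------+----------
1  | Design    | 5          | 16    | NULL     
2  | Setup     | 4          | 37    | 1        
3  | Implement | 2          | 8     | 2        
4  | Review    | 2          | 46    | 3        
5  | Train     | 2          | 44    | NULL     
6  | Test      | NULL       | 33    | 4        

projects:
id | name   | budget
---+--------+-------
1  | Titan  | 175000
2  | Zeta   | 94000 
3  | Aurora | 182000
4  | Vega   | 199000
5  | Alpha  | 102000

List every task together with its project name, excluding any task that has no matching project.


INNER JOIN keeps only tasks rows whose project_id matches an id in projects. Walk through each task:
  - task 1 (Design): project_id=5 -> matches Alpha
  - task 2 (Setup): project_id=4 -> matches Vega
  - task 3 (Implement): project_id=2 -> matches Zeta
  - task 4 (Review): project_id=2 -> matches Zeta
  - task 5 (Train): project_id=2 -> matches Zeta
  - task 6 (Test): project_id=NULL, no match -> dropped
So 1 of 6 rows is dropped.

SQL:
SELECT a.name, b.name AS project
FROM tasks a
INNER JOIN projects b ON a.project_id = b.id

Result:
name      | project
----------+--------
Design    | Alpha  
Setup     | Vega   
Implement | Zeta   
Review    | Zeta   
Train     | Zeta   


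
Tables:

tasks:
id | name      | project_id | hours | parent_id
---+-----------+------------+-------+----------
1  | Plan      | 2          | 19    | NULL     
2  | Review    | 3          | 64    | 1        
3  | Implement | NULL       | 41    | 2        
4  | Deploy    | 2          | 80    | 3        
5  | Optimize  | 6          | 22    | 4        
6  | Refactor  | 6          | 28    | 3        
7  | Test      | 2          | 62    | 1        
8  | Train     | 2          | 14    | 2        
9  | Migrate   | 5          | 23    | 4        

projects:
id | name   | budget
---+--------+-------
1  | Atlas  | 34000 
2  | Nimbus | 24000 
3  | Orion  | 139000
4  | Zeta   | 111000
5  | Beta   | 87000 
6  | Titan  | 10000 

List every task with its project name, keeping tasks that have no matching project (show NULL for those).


LEFT JOIN keeps every row from tasks (the left table); where project_id has no match in projects, the project columns become NULL. Walk through each task:
  - task 1 (Plan): project_id=2 -> matches Nimbus
  - task 2 (Review): project_id=3 -> matches Orion
  - task 3 (Implement): project_id=NULL, no match -> kept with NULL
  - task 4 (Deploy): project_id=2 -> matches Nimbus
  - task 5 (Optimize): project_id=6 -> matches Titan
  - task 6 (Refactor): project_id=6 -> matches Titan
  - task 7 (Test): project_id=2 -> matches Nimbus
  - task 8 (Train): project_id=2 -> matches Nimbus
  - task 9 (Migrate): project_id=5 -> matches Beta
All 9 rows appear; 1 has NULL project.

SQL:
SELECT a.name, b.name AS project
FROM tasks a
LEFT JOIN projects b ON a.project_id = b.id

Result:
name      | project
----------+--------
Plan      | Nimbus 
Review    | Orion  
Implement | NULL   
Deploy    | Nimbus 
Optimize  | Titan  
Refactor  | Titan  
Test      | Nimbus 
Train     | Nimbus 
Migrate   | Beta   
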